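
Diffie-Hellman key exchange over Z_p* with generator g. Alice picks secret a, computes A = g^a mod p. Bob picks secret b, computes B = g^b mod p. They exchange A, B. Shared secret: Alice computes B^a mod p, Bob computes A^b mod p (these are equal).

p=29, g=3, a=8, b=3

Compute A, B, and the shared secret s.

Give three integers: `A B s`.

Answer: 7 27 24

Derivation:
A = 3^8 mod 29  (bits of 8 = 1000)
  bit 0 = 1: r = r^2 * 3 mod 29 = 1^2 * 3 = 1*3 = 3
  bit 1 = 0: r = r^2 mod 29 = 3^2 = 9
  bit 2 = 0: r = r^2 mod 29 = 9^2 = 23
  bit 3 = 0: r = r^2 mod 29 = 23^2 = 7
  -> A = 7
B = 3^3 mod 29  (bits of 3 = 11)
  bit 0 = 1: r = r^2 * 3 mod 29 = 1^2 * 3 = 1*3 = 3
  bit 1 = 1: r = r^2 * 3 mod 29 = 3^2 * 3 = 9*3 = 27
  -> B = 27
s = B^a = 27^8 mod 29  (bits of 8 = 1000)
  bit 0 = 1: r = r^2 * 27 mod 29 = 1^2 * 27 = 1*27 = 27
  bit 1 = 0: r = r^2 mod 29 = 27^2 = 4
  bit 2 = 0: r = r^2 mod 29 = 4^2 = 16
  bit 3 = 0: r = r^2 mod 29 = 16^2 = 24
  -> s = B^a = 24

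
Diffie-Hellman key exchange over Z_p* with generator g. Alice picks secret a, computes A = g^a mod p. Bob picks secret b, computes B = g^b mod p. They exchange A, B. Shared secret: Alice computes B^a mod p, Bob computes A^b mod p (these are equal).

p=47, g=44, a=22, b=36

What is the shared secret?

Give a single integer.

A = 44^22 mod 47  (bits of 22 = 10110)
  bit 0 = 1: r = r^2 * 44 mod 47 = 1^2 * 44 = 1*44 = 44
  bit 1 = 0: r = r^2 mod 47 = 44^2 = 9
  bit 2 = 1: r = r^2 * 44 mod 47 = 9^2 * 44 = 34*44 = 39
  bit 3 = 1: r = r^2 * 44 mod 47 = 39^2 * 44 = 17*44 = 43
  bit 4 = 0: r = r^2 mod 47 = 43^2 = 16
  -> A = 16
B = 44^36 mod 47  (bits of 36 = 100100)
  bit 0 = 1: r = r^2 * 44 mod 47 = 1^2 * 44 = 1*44 = 44
  bit 1 = 0: r = r^2 mod 47 = 44^2 = 9
  bit 2 = 0: r = r^2 mod 47 = 9^2 = 34
  bit 3 = 1: r = r^2 * 44 mod 47 = 34^2 * 44 = 28*44 = 10
  bit 4 = 0: r = r^2 mod 47 = 10^2 = 6
  bit 5 = 0: r = r^2 mod 47 = 6^2 = 36
  -> B = 36
s = B^a = 36^22 mod 47  (bits of 22 = 10110)
  bit 0 = 1: r = r^2 * 36 mod 47 = 1^2 * 36 = 1*36 = 36
  bit 1 = 0: r = r^2 mod 47 = 36^2 = 27
  bit 2 = 1: r = r^2 * 36 mod 47 = 27^2 * 36 = 24*36 = 18
  bit 3 = 1: r = r^2 * 36 mod 47 = 18^2 * 36 = 42*36 = 8
  bit 4 = 0: r = r^2 mod 47 = 8^2 = 17
  -> s = B^a = 17

Answer: 17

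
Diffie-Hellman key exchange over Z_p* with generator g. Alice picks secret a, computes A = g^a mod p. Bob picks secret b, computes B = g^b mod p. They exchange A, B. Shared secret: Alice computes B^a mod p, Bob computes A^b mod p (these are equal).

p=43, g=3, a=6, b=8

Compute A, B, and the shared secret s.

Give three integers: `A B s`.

Answer: 41 25 41

Derivation:
A = 3^6 mod 43  (bits of 6 = 110)
  bit 0 = 1: r = r^2 * 3 mod 43 = 1^2 * 3 = 1*3 = 3
  bit 1 = 1: r = r^2 * 3 mod 43 = 3^2 * 3 = 9*3 = 27
  bit 2 = 0: r = r^2 mod 43 = 27^2 = 41
  -> A = 41
B = 3^8 mod 43  (bits of 8 = 1000)
  bit 0 = 1: r = r^2 * 3 mod 43 = 1^2 * 3 = 1*3 = 3
  bit 1 = 0: r = r^2 mod 43 = 3^2 = 9
  bit 2 = 0: r = r^2 mod 43 = 9^2 = 38
  bit 3 = 0: r = r^2 mod 43 = 38^2 = 25
  -> B = 25
s = B^a = 25^6 mod 43  (bits of 6 = 110)
  bit 0 = 1: r = r^2 * 25 mod 43 = 1^2 * 25 = 1*25 = 25
  bit 1 = 1: r = r^2 * 25 mod 43 = 25^2 * 25 = 23*25 = 16
  bit 2 = 0: r = r^2 mod 43 = 16^2 = 41
  -> s = B^a = 41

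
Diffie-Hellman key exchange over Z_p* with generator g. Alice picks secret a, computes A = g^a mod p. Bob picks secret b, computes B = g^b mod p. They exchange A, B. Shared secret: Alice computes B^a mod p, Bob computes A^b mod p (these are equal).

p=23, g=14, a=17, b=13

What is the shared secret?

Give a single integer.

A = 14^17 mod 23  (bits of 17 = 10001)
  bit 0 = 1: r = r^2 * 14 mod 23 = 1^2 * 14 = 1*14 = 14
  bit 1 = 0: r = r^2 mod 23 = 14^2 = 12
  bit 2 = 0: r = r^2 mod 23 = 12^2 = 6
  bit 3 = 0: r = r^2 mod 23 = 6^2 = 13
  bit 4 = 1: r = r^2 * 14 mod 23 = 13^2 * 14 = 8*14 = 20
  -> A = 20
B = 14^13 mod 23  (bits of 13 = 1101)
  bit 0 = 1: r = r^2 * 14 mod 23 = 1^2 * 14 = 1*14 = 14
  bit 1 = 1: r = r^2 * 14 mod 23 = 14^2 * 14 = 12*14 = 7
  bit 2 = 0: r = r^2 mod 23 = 7^2 = 3
  bit 3 = 1: r = r^2 * 14 mod 23 = 3^2 * 14 = 9*14 = 11
  -> B = 11
s = B^a = 11^17 mod 23  (bits of 17 = 10001)
  bit 0 = 1: r = r^2 * 11 mod 23 = 1^2 * 11 = 1*11 = 11
  bit 1 = 0: r = r^2 mod 23 = 11^2 = 6
  bit 2 = 0: r = r^2 mod 23 = 6^2 = 13
  bit 3 = 0: r = r^2 mod 23 = 13^2 = 8
  bit 4 = 1: r = r^2 * 11 mod 23 = 8^2 * 11 = 18*11 = 14
  -> s = B^a = 14

Answer: 14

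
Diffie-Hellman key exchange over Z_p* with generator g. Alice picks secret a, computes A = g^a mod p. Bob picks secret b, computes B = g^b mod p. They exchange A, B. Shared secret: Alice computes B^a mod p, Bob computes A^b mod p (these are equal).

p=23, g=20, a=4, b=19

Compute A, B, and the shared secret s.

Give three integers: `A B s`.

A = 20^4 mod 23  (bits of 4 = 100)
  bit 0 = 1: r = r^2 * 20 mod 23 = 1^2 * 20 = 1*20 = 20
  bit 1 = 0: r = r^2 mod 23 = 20^2 = 9
  bit 2 = 0: r = r^2 mod 23 = 9^2 = 12
  -> A = 12
B = 20^19 mod 23  (bits of 19 = 10011)
  bit 0 = 1: r = r^2 * 20 mod 23 = 1^2 * 20 = 1*20 = 20
  bit 1 = 0: r = r^2 mod 23 = 20^2 = 9
  bit 2 = 0: r = r^2 mod 23 = 9^2 = 12
  bit 3 = 1: r = r^2 * 20 mod 23 = 12^2 * 20 = 6*20 = 5
  bit 4 = 1: r = r^2 * 20 mod 23 = 5^2 * 20 = 2*20 = 17
  -> B = 17
s = B^a = 17^4 mod 23  (bits of 4 = 100)
  bit 0 = 1: r = r^2 * 17 mod 23 = 1^2 * 17 = 1*17 = 17
  bit 1 = 0: r = r^2 mod 23 = 17^2 = 13
  bit 2 = 0: r = r^2 mod 23 = 13^2 = 8
  -> s = B^a = 8

Answer: 12 17 8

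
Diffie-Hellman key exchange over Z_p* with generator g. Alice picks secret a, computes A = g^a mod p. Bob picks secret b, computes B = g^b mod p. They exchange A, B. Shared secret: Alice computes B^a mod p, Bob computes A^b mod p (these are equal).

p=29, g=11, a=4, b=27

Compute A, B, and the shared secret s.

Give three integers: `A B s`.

A = 11^4 mod 29  (bits of 4 = 100)
  bit 0 = 1: r = r^2 * 11 mod 29 = 1^2 * 11 = 1*11 = 11
  bit 1 = 0: r = r^2 mod 29 = 11^2 = 5
  bit 2 = 0: r = r^2 mod 29 = 5^2 = 25
  -> A = 25
B = 11^27 mod 29  (bits of 27 = 11011)
  bit 0 = 1: r = r^2 * 11 mod 29 = 1^2 * 11 = 1*11 = 11
  bit 1 = 1: r = r^2 * 11 mod 29 = 11^2 * 11 = 5*11 = 26
  bit 2 = 0: r = r^2 mod 29 = 26^2 = 9
  bit 3 = 1: r = r^2 * 11 mod 29 = 9^2 * 11 = 23*11 = 21
  bit 4 = 1: r = r^2 * 11 mod 29 = 21^2 * 11 = 6*11 = 8
  -> B = 8
s = B^a = 8^4 mod 29  (bits of 4 = 100)
  bit 0 = 1: r = r^2 * 8 mod 29 = 1^2 * 8 = 1*8 = 8
  bit 1 = 0: r = r^2 mod 29 = 8^2 = 6
  bit 2 = 0: r = r^2 mod 29 = 6^2 = 7
  -> s = B^a = 7

Answer: 25 8 7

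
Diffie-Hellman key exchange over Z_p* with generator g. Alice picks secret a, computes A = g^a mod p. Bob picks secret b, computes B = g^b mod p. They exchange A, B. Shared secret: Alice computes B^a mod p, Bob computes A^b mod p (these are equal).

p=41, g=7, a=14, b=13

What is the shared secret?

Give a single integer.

A = 7^14 mod 41  (bits of 14 = 1110)
  bit 0 = 1: r = r^2 * 7 mod 41 = 1^2 * 7 = 1*7 = 7
  bit 1 = 1: r = r^2 * 7 mod 41 = 7^2 * 7 = 8*7 = 15
  bit 2 = 1: r = r^2 * 7 mod 41 = 15^2 * 7 = 20*7 = 17
  bit 3 = 0: r = r^2 mod 41 = 17^2 = 2
  -> A = 2
B = 7^13 mod 41  (bits of 13 = 1101)
  bit 0 = 1: r = r^2 * 7 mod 41 = 1^2 * 7 = 1*7 = 7
  bit 1 = 1: r = r^2 * 7 mod 41 = 7^2 * 7 = 8*7 = 15
  bit 2 = 0: r = r^2 mod 41 = 15^2 = 20
  bit 3 = 1: r = r^2 * 7 mod 41 = 20^2 * 7 = 31*7 = 12
  -> B = 12
s = B^a = 12^14 mod 41  (bits of 14 = 1110)
  bit 0 = 1: r = r^2 * 12 mod 41 = 1^2 * 12 = 1*12 = 12
  bit 1 = 1: r = r^2 * 12 mod 41 = 12^2 * 12 = 21*12 = 6
  bit 2 = 1: r = r^2 * 12 mod 41 = 6^2 * 12 = 36*12 = 22
  bit 3 = 0: r = r^2 mod 41 = 22^2 = 33
  -> s = B^a = 33

Answer: 33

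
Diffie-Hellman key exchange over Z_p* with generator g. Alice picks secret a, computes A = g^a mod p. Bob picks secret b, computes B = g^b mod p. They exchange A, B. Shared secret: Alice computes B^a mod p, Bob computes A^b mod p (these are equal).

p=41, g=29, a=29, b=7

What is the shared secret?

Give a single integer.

A = 29^29 mod 41  (bits of 29 = 11101)
  bit 0 = 1: r = r^2 * 29 mod 41 = 1^2 * 29 = 1*29 = 29
  bit 1 = 1: r = r^2 * 29 mod 41 = 29^2 * 29 = 21*29 = 35
  bit 2 = 1: r = r^2 * 29 mod 41 = 35^2 * 29 = 36*29 = 19
  bit 3 = 0: r = r^2 mod 41 = 19^2 = 33
  bit 4 = 1: r = r^2 * 29 mod 41 = 33^2 * 29 = 23*29 = 11
  -> A = 11
B = 29^7 mod 41  (bits of 7 = 111)
  bit 0 = 1: r = r^2 * 29 mod 41 = 1^2 * 29 = 1*29 = 29
  bit 1 = 1: r = r^2 * 29 mod 41 = 29^2 * 29 = 21*29 = 35
  bit 2 = 1: r = r^2 * 29 mod 41 = 35^2 * 29 = 36*29 = 19
  -> B = 19
s = B^a = 19^29 mod 41  (bits of 29 = 11101)
  bit 0 = 1: r = r^2 * 19 mod 41 = 1^2 * 19 = 1*19 = 19
  bit 1 = 1: r = r^2 * 19 mod 41 = 19^2 * 19 = 33*19 = 12
  bit 2 = 1: r = r^2 * 19 mod 41 = 12^2 * 19 = 21*19 = 30
  bit 3 = 0: r = r^2 mod 41 = 30^2 = 39
  bit 4 = 1: r = r^2 * 19 mod 41 = 39^2 * 19 = 4*19 = 35
  -> s = B^a = 35

Answer: 35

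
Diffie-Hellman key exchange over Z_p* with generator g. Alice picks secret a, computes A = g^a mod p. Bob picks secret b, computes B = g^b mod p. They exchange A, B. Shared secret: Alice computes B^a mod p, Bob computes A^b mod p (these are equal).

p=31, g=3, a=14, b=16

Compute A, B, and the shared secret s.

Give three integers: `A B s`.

A = 3^14 mod 31  (bits of 14 = 1110)
  bit 0 = 1: r = r^2 * 3 mod 31 = 1^2 * 3 = 1*3 = 3
  bit 1 = 1: r = r^2 * 3 mod 31 = 3^2 * 3 = 9*3 = 27
  bit 2 = 1: r = r^2 * 3 mod 31 = 27^2 * 3 = 16*3 = 17
  bit 3 = 0: r = r^2 mod 31 = 17^2 = 10
  -> A = 10
B = 3^16 mod 31  (bits of 16 = 10000)
  bit 0 = 1: r = r^2 * 3 mod 31 = 1^2 * 3 = 1*3 = 3
  bit 1 = 0: r = r^2 mod 31 = 3^2 = 9
  bit 2 = 0: r = r^2 mod 31 = 9^2 = 19
  bit 3 = 0: r = r^2 mod 31 = 19^2 = 20
  bit 4 = 0: r = r^2 mod 31 = 20^2 = 28
  -> B = 28
s = B^a = 28^14 mod 31  (bits of 14 = 1110)
  bit 0 = 1: r = r^2 * 28 mod 31 = 1^2 * 28 = 1*28 = 28
  bit 1 = 1: r = r^2 * 28 mod 31 = 28^2 * 28 = 9*28 = 4
  bit 2 = 1: r = r^2 * 28 mod 31 = 4^2 * 28 = 16*28 = 14
  bit 3 = 0: r = r^2 mod 31 = 14^2 = 10
  -> s = B^a = 10

Answer: 10 28 10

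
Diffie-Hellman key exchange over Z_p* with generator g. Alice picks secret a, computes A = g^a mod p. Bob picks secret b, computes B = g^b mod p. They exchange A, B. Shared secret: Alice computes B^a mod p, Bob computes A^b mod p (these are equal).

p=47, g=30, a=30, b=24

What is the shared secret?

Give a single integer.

Answer: 3

Derivation:
A = 30^30 mod 47  (bits of 30 = 11110)
  bit 0 = 1: r = r^2 * 30 mod 47 = 1^2 * 30 = 1*30 = 30
  bit 1 = 1: r = r^2 * 30 mod 47 = 30^2 * 30 = 7*30 = 22
  bit 2 = 1: r = r^2 * 30 mod 47 = 22^2 * 30 = 14*30 = 44
  bit 3 = 1: r = r^2 * 30 mod 47 = 44^2 * 30 = 9*30 = 35
  bit 4 = 0: r = r^2 mod 47 = 35^2 = 3
  -> A = 3
B = 30^24 mod 47  (bits of 24 = 11000)
  bit 0 = 1: r = r^2 * 30 mod 47 = 1^2 * 30 = 1*30 = 30
  bit 1 = 1: r = r^2 * 30 mod 47 = 30^2 * 30 = 7*30 = 22
  bit 2 = 0: r = r^2 mod 47 = 22^2 = 14
  bit 3 = 0: r = r^2 mod 47 = 14^2 = 8
  bit 4 = 0: r = r^2 mod 47 = 8^2 = 17
  -> B = 17
s = B^a = 17^30 mod 47  (bits of 30 = 11110)
  bit 0 = 1: r = r^2 * 17 mod 47 = 1^2 * 17 = 1*17 = 17
  bit 1 = 1: r = r^2 * 17 mod 47 = 17^2 * 17 = 7*17 = 25
  bit 2 = 1: r = r^2 * 17 mod 47 = 25^2 * 17 = 14*17 = 3
  bit 3 = 1: r = r^2 * 17 mod 47 = 3^2 * 17 = 9*17 = 12
  bit 4 = 0: r = r^2 mod 47 = 12^2 = 3
  -> s = B^a = 3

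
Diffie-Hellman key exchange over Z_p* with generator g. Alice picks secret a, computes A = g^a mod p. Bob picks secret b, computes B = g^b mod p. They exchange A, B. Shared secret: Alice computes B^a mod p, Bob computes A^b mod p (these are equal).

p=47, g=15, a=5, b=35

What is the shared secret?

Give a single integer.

Answer: 45

Derivation:
A = 15^5 mod 47  (bits of 5 = 101)
  bit 0 = 1: r = r^2 * 15 mod 47 = 1^2 * 15 = 1*15 = 15
  bit 1 = 0: r = r^2 mod 47 = 15^2 = 37
  bit 2 = 1: r = r^2 * 15 mod 47 = 37^2 * 15 = 6*15 = 43
  -> A = 43
B = 15^35 mod 47  (bits of 35 = 100011)
  bit 0 = 1: r = r^2 * 15 mod 47 = 1^2 * 15 = 1*15 = 15
  bit 1 = 0: r = r^2 mod 47 = 15^2 = 37
  bit 2 = 0: r = r^2 mod 47 = 37^2 = 6
  bit 3 = 0: r = r^2 mod 47 = 6^2 = 36
  bit 4 = 1: r = r^2 * 15 mod 47 = 36^2 * 15 = 27*15 = 29
  bit 5 = 1: r = r^2 * 15 mod 47 = 29^2 * 15 = 42*15 = 19
  -> B = 19
s = B^a = 19^5 mod 47  (bits of 5 = 101)
  bit 0 = 1: r = r^2 * 19 mod 47 = 1^2 * 19 = 1*19 = 19
  bit 1 = 0: r = r^2 mod 47 = 19^2 = 32
  bit 2 = 1: r = r^2 * 19 mod 47 = 32^2 * 19 = 37*19 = 45
  -> s = B^a = 45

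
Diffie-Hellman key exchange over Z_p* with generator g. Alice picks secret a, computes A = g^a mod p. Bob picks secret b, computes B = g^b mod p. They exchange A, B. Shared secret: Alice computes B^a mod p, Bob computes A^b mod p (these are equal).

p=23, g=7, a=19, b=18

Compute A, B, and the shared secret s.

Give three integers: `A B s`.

Answer: 11 18 16

Derivation:
A = 7^19 mod 23  (bits of 19 = 10011)
  bit 0 = 1: r = r^2 * 7 mod 23 = 1^2 * 7 = 1*7 = 7
  bit 1 = 0: r = r^2 mod 23 = 7^2 = 3
  bit 2 = 0: r = r^2 mod 23 = 3^2 = 9
  bit 3 = 1: r = r^2 * 7 mod 23 = 9^2 * 7 = 12*7 = 15
  bit 4 = 1: r = r^2 * 7 mod 23 = 15^2 * 7 = 18*7 = 11
  -> A = 11
B = 7^18 mod 23  (bits of 18 = 10010)
  bit 0 = 1: r = r^2 * 7 mod 23 = 1^2 * 7 = 1*7 = 7
  bit 1 = 0: r = r^2 mod 23 = 7^2 = 3
  bit 2 = 0: r = r^2 mod 23 = 3^2 = 9
  bit 3 = 1: r = r^2 * 7 mod 23 = 9^2 * 7 = 12*7 = 15
  bit 4 = 0: r = r^2 mod 23 = 15^2 = 18
  -> B = 18
s = B^a = 18^19 mod 23  (bits of 19 = 10011)
  bit 0 = 1: r = r^2 * 18 mod 23 = 1^2 * 18 = 1*18 = 18
  bit 1 = 0: r = r^2 mod 23 = 18^2 = 2
  bit 2 = 0: r = r^2 mod 23 = 2^2 = 4
  bit 3 = 1: r = r^2 * 18 mod 23 = 4^2 * 18 = 16*18 = 12
  bit 4 = 1: r = r^2 * 18 mod 23 = 12^2 * 18 = 6*18 = 16
  -> s = B^a = 16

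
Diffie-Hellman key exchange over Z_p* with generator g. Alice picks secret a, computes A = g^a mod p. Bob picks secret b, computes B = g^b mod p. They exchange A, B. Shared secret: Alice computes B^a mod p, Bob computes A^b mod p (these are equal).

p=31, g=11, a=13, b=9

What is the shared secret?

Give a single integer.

A = 11^13 mod 31  (bits of 13 = 1101)
  bit 0 = 1: r = r^2 * 11 mod 31 = 1^2 * 11 = 1*11 = 11
  bit 1 = 1: r = r^2 * 11 mod 31 = 11^2 * 11 = 28*11 = 29
  bit 2 = 0: r = r^2 mod 31 = 29^2 = 4
  bit 3 = 1: r = r^2 * 11 mod 31 = 4^2 * 11 = 16*11 = 21
  -> A = 21
B = 11^9 mod 31  (bits of 9 = 1001)
  bit 0 = 1: r = r^2 * 11 mod 31 = 1^2 * 11 = 1*11 = 11
  bit 1 = 0: r = r^2 mod 31 = 11^2 = 28
  bit 2 = 0: r = r^2 mod 31 = 28^2 = 9
  bit 3 = 1: r = r^2 * 11 mod 31 = 9^2 * 11 = 19*11 = 23
  -> B = 23
s = B^a = 23^13 mod 31  (bits of 13 = 1101)
  bit 0 = 1: r = r^2 * 23 mod 31 = 1^2 * 23 = 1*23 = 23
  bit 1 = 1: r = r^2 * 23 mod 31 = 23^2 * 23 = 2*23 = 15
  bit 2 = 0: r = r^2 mod 31 = 15^2 = 8
  bit 3 = 1: r = r^2 * 23 mod 31 = 8^2 * 23 = 2*23 = 15
  -> s = B^a = 15

Answer: 15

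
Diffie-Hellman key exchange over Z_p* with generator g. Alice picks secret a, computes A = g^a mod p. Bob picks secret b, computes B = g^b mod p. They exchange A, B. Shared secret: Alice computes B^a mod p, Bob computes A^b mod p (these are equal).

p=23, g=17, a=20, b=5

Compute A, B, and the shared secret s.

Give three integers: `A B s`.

A = 17^20 mod 23  (bits of 20 = 10100)
  bit 0 = 1: r = r^2 * 17 mod 23 = 1^2 * 17 = 1*17 = 17
  bit 1 = 0: r = r^2 mod 23 = 17^2 = 13
  bit 2 = 1: r = r^2 * 17 mod 23 = 13^2 * 17 = 8*17 = 21
  bit 3 = 0: r = r^2 mod 23 = 21^2 = 4
  bit 4 = 0: r = r^2 mod 23 = 4^2 = 16
  -> A = 16
B = 17^5 mod 23  (bits of 5 = 101)
  bit 0 = 1: r = r^2 * 17 mod 23 = 1^2 * 17 = 1*17 = 17
  bit 1 = 0: r = r^2 mod 23 = 17^2 = 13
  bit 2 = 1: r = r^2 * 17 mod 23 = 13^2 * 17 = 8*17 = 21
  -> B = 21
s = B^a = 21^20 mod 23  (bits of 20 = 10100)
  bit 0 = 1: r = r^2 * 21 mod 23 = 1^2 * 21 = 1*21 = 21
  bit 1 = 0: r = r^2 mod 23 = 21^2 = 4
  bit 2 = 1: r = r^2 * 21 mod 23 = 4^2 * 21 = 16*21 = 14
  bit 3 = 0: r = r^2 mod 23 = 14^2 = 12
  bit 4 = 0: r = r^2 mod 23 = 12^2 = 6
  -> s = B^a = 6

Answer: 16 21 6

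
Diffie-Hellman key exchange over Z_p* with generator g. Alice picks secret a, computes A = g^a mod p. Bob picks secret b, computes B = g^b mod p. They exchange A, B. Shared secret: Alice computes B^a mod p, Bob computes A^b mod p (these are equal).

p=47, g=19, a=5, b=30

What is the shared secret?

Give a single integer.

A = 19^5 mod 47  (bits of 5 = 101)
  bit 0 = 1: r = r^2 * 19 mod 47 = 1^2 * 19 = 1*19 = 19
  bit 1 = 0: r = r^2 mod 47 = 19^2 = 32
  bit 2 = 1: r = r^2 * 19 mod 47 = 32^2 * 19 = 37*19 = 45
  -> A = 45
B = 19^30 mod 47  (bits of 30 = 11110)
  bit 0 = 1: r = r^2 * 19 mod 47 = 1^2 * 19 = 1*19 = 19
  bit 1 = 1: r = r^2 * 19 mod 47 = 19^2 * 19 = 32*19 = 44
  bit 2 = 1: r = r^2 * 19 mod 47 = 44^2 * 19 = 9*19 = 30
  bit 3 = 1: r = r^2 * 19 mod 47 = 30^2 * 19 = 7*19 = 39
  bit 4 = 0: r = r^2 mod 47 = 39^2 = 17
  -> B = 17
s = B^a = 17^5 mod 47  (bits of 5 = 101)
  bit 0 = 1: r = r^2 * 17 mod 47 = 1^2 * 17 = 1*17 = 17
  bit 1 = 0: r = r^2 mod 47 = 17^2 = 7
  bit 2 = 1: r = r^2 * 17 mod 47 = 7^2 * 17 = 2*17 = 34
  -> s = B^a = 34

Answer: 34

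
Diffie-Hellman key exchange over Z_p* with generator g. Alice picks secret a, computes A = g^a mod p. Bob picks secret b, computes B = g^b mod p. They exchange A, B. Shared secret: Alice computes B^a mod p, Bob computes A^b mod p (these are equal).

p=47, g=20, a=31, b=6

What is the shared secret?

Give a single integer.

A = 20^31 mod 47  (bits of 31 = 11111)
  bit 0 = 1: r = r^2 * 20 mod 47 = 1^2 * 20 = 1*20 = 20
  bit 1 = 1: r = r^2 * 20 mod 47 = 20^2 * 20 = 24*20 = 10
  bit 2 = 1: r = r^2 * 20 mod 47 = 10^2 * 20 = 6*20 = 26
  bit 3 = 1: r = r^2 * 20 mod 47 = 26^2 * 20 = 18*20 = 31
  bit 4 = 1: r = r^2 * 20 mod 47 = 31^2 * 20 = 21*20 = 44
  -> A = 44
B = 20^6 mod 47  (bits of 6 = 110)
  bit 0 = 1: r = r^2 * 20 mod 47 = 1^2 * 20 = 1*20 = 20
  bit 1 = 1: r = r^2 * 20 mod 47 = 20^2 * 20 = 24*20 = 10
  bit 2 = 0: r = r^2 mod 47 = 10^2 = 6
  -> B = 6
s = B^a = 6^31 mod 47  (bits of 31 = 11111)
  bit 0 = 1: r = r^2 * 6 mod 47 = 1^2 * 6 = 1*6 = 6
  bit 1 = 1: r = r^2 * 6 mod 47 = 6^2 * 6 = 36*6 = 28
  bit 2 = 1: r = r^2 * 6 mod 47 = 28^2 * 6 = 32*6 = 4
  bit 3 = 1: r = r^2 * 6 mod 47 = 4^2 * 6 = 16*6 = 2
  bit 4 = 1: r = r^2 * 6 mod 47 = 2^2 * 6 = 4*6 = 24
  -> s = B^a = 24

Answer: 24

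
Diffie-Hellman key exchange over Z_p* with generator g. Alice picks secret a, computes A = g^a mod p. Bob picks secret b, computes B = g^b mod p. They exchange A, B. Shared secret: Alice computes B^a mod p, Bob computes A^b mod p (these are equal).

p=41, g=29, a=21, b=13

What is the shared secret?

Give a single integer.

A = 29^21 mod 41  (bits of 21 = 10101)
  bit 0 = 1: r = r^2 * 29 mod 41 = 1^2 * 29 = 1*29 = 29
  bit 1 = 0: r = r^2 mod 41 = 29^2 = 21
  bit 2 = 1: r = r^2 * 29 mod 41 = 21^2 * 29 = 31*29 = 38
  bit 3 = 0: r = r^2 mod 41 = 38^2 = 9
  bit 4 = 1: r = r^2 * 29 mod 41 = 9^2 * 29 = 40*29 = 12
  -> A = 12
B = 29^13 mod 41  (bits of 13 = 1101)
  bit 0 = 1: r = r^2 * 29 mod 41 = 1^2 * 29 = 1*29 = 29
  bit 1 = 1: r = r^2 * 29 mod 41 = 29^2 * 29 = 21*29 = 35
  bit 2 = 0: r = r^2 mod 41 = 35^2 = 36
  bit 3 = 1: r = r^2 * 29 mod 41 = 36^2 * 29 = 25*29 = 28
  -> B = 28
s = B^a = 28^21 mod 41  (bits of 21 = 10101)
  bit 0 = 1: r = r^2 * 28 mod 41 = 1^2 * 28 = 1*28 = 28
  bit 1 = 0: r = r^2 mod 41 = 28^2 = 5
  bit 2 = 1: r = r^2 * 28 mod 41 = 5^2 * 28 = 25*28 = 3
  bit 3 = 0: r = r^2 mod 41 = 3^2 = 9
  bit 4 = 1: r = r^2 * 28 mod 41 = 9^2 * 28 = 40*28 = 13
  -> s = B^a = 13

Answer: 13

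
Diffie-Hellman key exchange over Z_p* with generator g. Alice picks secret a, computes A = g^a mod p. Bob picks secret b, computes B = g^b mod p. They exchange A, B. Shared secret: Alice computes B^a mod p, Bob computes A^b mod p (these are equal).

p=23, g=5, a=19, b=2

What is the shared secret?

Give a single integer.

A = 5^19 mod 23  (bits of 19 = 10011)
  bit 0 = 1: r = r^2 * 5 mod 23 = 1^2 * 5 = 1*5 = 5
  bit 1 = 0: r = r^2 mod 23 = 5^2 = 2
  bit 2 = 0: r = r^2 mod 23 = 2^2 = 4
  bit 3 = 1: r = r^2 * 5 mod 23 = 4^2 * 5 = 16*5 = 11
  bit 4 = 1: r = r^2 * 5 mod 23 = 11^2 * 5 = 6*5 = 7
  -> A = 7
B = 5^2 mod 23  (bits of 2 = 10)
  bit 0 = 1: r = r^2 * 5 mod 23 = 1^2 * 5 = 1*5 = 5
  bit 1 = 0: r = r^2 mod 23 = 5^2 = 2
  -> B = 2
s = B^a = 2^19 mod 23  (bits of 19 = 10011)
  bit 0 = 1: r = r^2 * 2 mod 23 = 1^2 * 2 = 1*2 = 2
  bit 1 = 0: r = r^2 mod 23 = 2^2 = 4
  bit 2 = 0: r = r^2 mod 23 = 4^2 = 16
  bit 3 = 1: r = r^2 * 2 mod 23 = 16^2 * 2 = 3*2 = 6
  bit 4 = 1: r = r^2 * 2 mod 23 = 6^2 * 2 = 13*2 = 3
  -> s = B^a = 3

Answer: 3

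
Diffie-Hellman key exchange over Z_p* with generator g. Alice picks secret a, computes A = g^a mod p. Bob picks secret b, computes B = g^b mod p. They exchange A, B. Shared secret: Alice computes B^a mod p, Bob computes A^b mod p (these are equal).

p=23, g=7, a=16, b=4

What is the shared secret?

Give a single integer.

A = 7^16 mod 23  (bits of 16 = 10000)
  bit 0 = 1: r = r^2 * 7 mod 23 = 1^2 * 7 = 1*7 = 7
  bit 1 = 0: r = r^2 mod 23 = 7^2 = 3
  bit 2 = 0: r = r^2 mod 23 = 3^2 = 9
  bit 3 = 0: r = r^2 mod 23 = 9^2 = 12
  bit 4 = 0: r = r^2 mod 23 = 12^2 = 6
  -> A = 6
B = 7^4 mod 23  (bits of 4 = 100)
  bit 0 = 1: r = r^2 * 7 mod 23 = 1^2 * 7 = 1*7 = 7
  bit 1 = 0: r = r^2 mod 23 = 7^2 = 3
  bit 2 = 0: r = r^2 mod 23 = 3^2 = 9
  -> B = 9
s = B^a = 9^16 mod 23  (bits of 16 = 10000)
  bit 0 = 1: r = r^2 * 9 mod 23 = 1^2 * 9 = 1*9 = 9
  bit 1 = 0: r = r^2 mod 23 = 9^2 = 12
  bit 2 = 0: r = r^2 mod 23 = 12^2 = 6
  bit 3 = 0: r = r^2 mod 23 = 6^2 = 13
  bit 4 = 0: r = r^2 mod 23 = 13^2 = 8
  -> s = B^a = 8

Answer: 8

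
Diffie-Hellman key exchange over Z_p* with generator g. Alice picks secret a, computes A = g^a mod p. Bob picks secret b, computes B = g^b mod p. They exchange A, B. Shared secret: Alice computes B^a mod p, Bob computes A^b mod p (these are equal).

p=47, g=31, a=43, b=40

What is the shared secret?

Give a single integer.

A = 31^43 mod 47  (bits of 43 = 101011)
  bit 0 = 1: r = r^2 * 31 mod 47 = 1^2 * 31 = 1*31 = 31
  bit 1 = 0: r = r^2 mod 47 = 31^2 = 21
  bit 2 = 1: r = r^2 * 31 mod 47 = 21^2 * 31 = 18*31 = 41
  bit 3 = 0: r = r^2 mod 47 = 41^2 = 36
  bit 4 = 1: r = r^2 * 31 mod 47 = 36^2 * 31 = 27*31 = 38
  bit 5 = 1: r = r^2 * 31 mod 47 = 38^2 * 31 = 34*31 = 20
  -> A = 20
B = 31^40 mod 47  (bits of 40 = 101000)
  bit 0 = 1: r = r^2 * 31 mod 47 = 1^2 * 31 = 1*31 = 31
  bit 1 = 0: r = r^2 mod 47 = 31^2 = 21
  bit 2 = 1: r = r^2 * 31 mod 47 = 21^2 * 31 = 18*31 = 41
  bit 3 = 0: r = r^2 mod 47 = 41^2 = 36
  bit 4 = 0: r = r^2 mod 47 = 36^2 = 27
  bit 5 = 0: r = r^2 mod 47 = 27^2 = 24
  -> B = 24
s = B^a = 24^43 mod 47  (bits of 43 = 101011)
  bit 0 = 1: r = r^2 * 24 mod 47 = 1^2 * 24 = 1*24 = 24
  bit 1 = 0: r = r^2 mod 47 = 24^2 = 12
  bit 2 = 1: r = r^2 * 24 mod 47 = 12^2 * 24 = 3*24 = 25
  bit 3 = 0: r = r^2 mod 47 = 25^2 = 14
  bit 4 = 1: r = r^2 * 24 mod 47 = 14^2 * 24 = 8*24 = 4
  bit 5 = 1: r = r^2 * 24 mod 47 = 4^2 * 24 = 16*24 = 8
  -> s = B^a = 8

Answer: 8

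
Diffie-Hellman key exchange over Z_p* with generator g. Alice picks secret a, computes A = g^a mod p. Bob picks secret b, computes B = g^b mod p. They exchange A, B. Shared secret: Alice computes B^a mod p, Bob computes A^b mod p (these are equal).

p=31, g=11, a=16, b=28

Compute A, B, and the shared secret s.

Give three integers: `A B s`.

Answer: 20 10 10

Derivation:
A = 11^16 mod 31  (bits of 16 = 10000)
  bit 0 = 1: r = r^2 * 11 mod 31 = 1^2 * 11 = 1*11 = 11
  bit 1 = 0: r = r^2 mod 31 = 11^2 = 28
  bit 2 = 0: r = r^2 mod 31 = 28^2 = 9
  bit 3 = 0: r = r^2 mod 31 = 9^2 = 19
  bit 4 = 0: r = r^2 mod 31 = 19^2 = 20
  -> A = 20
B = 11^28 mod 31  (bits of 28 = 11100)
  bit 0 = 1: r = r^2 * 11 mod 31 = 1^2 * 11 = 1*11 = 11
  bit 1 = 1: r = r^2 * 11 mod 31 = 11^2 * 11 = 28*11 = 29
  bit 2 = 1: r = r^2 * 11 mod 31 = 29^2 * 11 = 4*11 = 13
  bit 3 = 0: r = r^2 mod 31 = 13^2 = 14
  bit 4 = 0: r = r^2 mod 31 = 14^2 = 10
  -> B = 10
s = B^a = 10^16 mod 31  (bits of 16 = 10000)
  bit 0 = 1: r = r^2 * 10 mod 31 = 1^2 * 10 = 1*10 = 10
  bit 1 = 0: r = r^2 mod 31 = 10^2 = 7
  bit 2 = 0: r = r^2 mod 31 = 7^2 = 18
  bit 3 = 0: r = r^2 mod 31 = 18^2 = 14
  bit 4 = 0: r = r^2 mod 31 = 14^2 = 10
  -> s = B^a = 10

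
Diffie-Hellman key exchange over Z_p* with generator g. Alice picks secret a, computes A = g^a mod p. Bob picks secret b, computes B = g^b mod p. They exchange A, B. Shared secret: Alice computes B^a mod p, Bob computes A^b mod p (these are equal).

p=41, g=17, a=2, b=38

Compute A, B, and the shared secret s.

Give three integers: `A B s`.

A = 17^2 mod 41  (bits of 2 = 10)
  bit 0 = 1: r = r^2 * 17 mod 41 = 1^2 * 17 = 1*17 = 17
  bit 1 = 0: r = r^2 mod 41 = 17^2 = 2
  -> A = 2
B = 17^38 mod 41  (bits of 38 = 100110)
  bit 0 = 1: r = r^2 * 17 mod 41 = 1^2 * 17 = 1*17 = 17
  bit 1 = 0: r = r^2 mod 41 = 17^2 = 2
  bit 2 = 0: r = r^2 mod 41 = 2^2 = 4
  bit 3 = 1: r = r^2 * 17 mod 41 = 4^2 * 17 = 16*17 = 26
  bit 4 = 1: r = r^2 * 17 mod 41 = 26^2 * 17 = 20*17 = 12
  bit 5 = 0: r = r^2 mod 41 = 12^2 = 21
  -> B = 21
s = B^a = 21^2 mod 41  (bits of 2 = 10)
  bit 0 = 1: r = r^2 * 21 mod 41 = 1^2 * 21 = 1*21 = 21
  bit 1 = 0: r = r^2 mod 41 = 21^2 = 31
  -> s = B^a = 31

Answer: 2 21 31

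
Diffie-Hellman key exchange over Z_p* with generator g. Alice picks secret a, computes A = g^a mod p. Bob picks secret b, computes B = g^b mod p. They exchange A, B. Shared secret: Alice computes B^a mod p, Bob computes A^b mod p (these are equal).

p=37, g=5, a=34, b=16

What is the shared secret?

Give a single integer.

A = 5^34 mod 37  (bits of 34 = 100010)
  bit 0 = 1: r = r^2 * 5 mod 37 = 1^2 * 5 = 1*5 = 5
  bit 1 = 0: r = r^2 mod 37 = 5^2 = 25
  bit 2 = 0: r = r^2 mod 37 = 25^2 = 33
  bit 3 = 0: r = r^2 mod 37 = 33^2 = 16
  bit 4 = 1: r = r^2 * 5 mod 37 = 16^2 * 5 = 34*5 = 22
  bit 5 = 0: r = r^2 mod 37 = 22^2 = 3
  -> A = 3
B = 5^16 mod 37  (bits of 16 = 10000)
  bit 0 = 1: r = r^2 * 5 mod 37 = 1^2 * 5 = 1*5 = 5
  bit 1 = 0: r = r^2 mod 37 = 5^2 = 25
  bit 2 = 0: r = r^2 mod 37 = 25^2 = 33
  bit 3 = 0: r = r^2 mod 37 = 33^2 = 16
  bit 4 = 0: r = r^2 mod 37 = 16^2 = 34
  -> B = 34
s = B^a = 34^34 mod 37  (bits of 34 = 100010)
  bit 0 = 1: r = r^2 * 34 mod 37 = 1^2 * 34 = 1*34 = 34
  bit 1 = 0: r = r^2 mod 37 = 34^2 = 9
  bit 2 = 0: r = r^2 mod 37 = 9^2 = 7
  bit 3 = 0: r = r^2 mod 37 = 7^2 = 12
  bit 4 = 1: r = r^2 * 34 mod 37 = 12^2 * 34 = 33*34 = 12
  bit 5 = 0: r = r^2 mod 37 = 12^2 = 33
  -> s = B^a = 33

Answer: 33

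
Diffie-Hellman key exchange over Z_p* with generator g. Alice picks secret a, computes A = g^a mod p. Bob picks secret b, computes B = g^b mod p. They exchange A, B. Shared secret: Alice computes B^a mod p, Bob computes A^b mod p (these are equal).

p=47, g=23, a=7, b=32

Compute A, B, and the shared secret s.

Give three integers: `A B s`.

Answer: 29 28 17

Derivation:
A = 23^7 mod 47  (bits of 7 = 111)
  bit 0 = 1: r = r^2 * 23 mod 47 = 1^2 * 23 = 1*23 = 23
  bit 1 = 1: r = r^2 * 23 mod 47 = 23^2 * 23 = 12*23 = 41
  bit 2 = 1: r = r^2 * 23 mod 47 = 41^2 * 23 = 36*23 = 29
  -> A = 29
B = 23^32 mod 47  (bits of 32 = 100000)
  bit 0 = 1: r = r^2 * 23 mod 47 = 1^2 * 23 = 1*23 = 23
  bit 1 = 0: r = r^2 mod 47 = 23^2 = 12
  bit 2 = 0: r = r^2 mod 47 = 12^2 = 3
  bit 3 = 0: r = r^2 mod 47 = 3^2 = 9
  bit 4 = 0: r = r^2 mod 47 = 9^2 = 34
  bit 5 = 0: r = r^2 mod 47 = 34^2 = 28
  -> B = 28
s = B^a = 28^7 mod 47  (bits of 7 = 111)
  bit 0 = 1: r = r^2 * 28 mod 47 = 1^2 * 28 = 1*28 = 28
  bit 1 = 1: r = r^2 * 28 mod 47 = 28^2 * 28 = 32*28 = 3
  bit 2 = 1: r = r^2 * 28 mod 47 = 3^2 * 28 = 9*28 = 17
  -> s = B^a = 17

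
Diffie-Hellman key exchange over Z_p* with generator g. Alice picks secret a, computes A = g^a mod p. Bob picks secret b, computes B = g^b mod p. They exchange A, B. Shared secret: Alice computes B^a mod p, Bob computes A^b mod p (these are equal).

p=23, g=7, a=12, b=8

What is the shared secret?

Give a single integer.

A = 7^12 mod 23  (bits of 12 = 1100)
  bit 0 = 1: r = r^2 * 7 mod 23 = 1^2 * 7 = 1*7 = 7
  bit 1 = 1: r = r^2 * 7 mod 23 = 7^2 * 7 = 3*7 = 21
  bit 2 = 0: r = r^2 mod 23 = 21^2 = 4
  bit 3 = 0: r = r^2 mod 23 = 4^2 = 16
  -> A = 16
B = 7^8 mod 23  (bits of 8 = 1000)
  bit 0 = 1: r = r^2 * 7 mod 23 = 1^2 * 7 = 1*7 = 7
  bit 1 = 0: r = r^2 mod 23 = 7^2 = 3
  bit 2 = 0: r = r^2 mod 23 = 3^2 = 9
  bit 3 = 0: r = r^2 mod 23 = 9^2 = 12
  -> B = 12
s = B^a = 12^12 mod 23  (bits of 12 = 1100)
  bit 0 = 1: r = r^2 * 12 mod 23 = 1^2 * 12 = 1*12 = 12
  bit 1 = 1: r = r^2 * 12 mod 23 = 12^2 * 12 = 6*12 = 3
  bit 2 = 0: r = r^2 mod 23 = 3^2 = 9
  bit 3 = 0: r = r^2 mod 23 = 9^2 = 12
  -> s = B^a = 12

Answer: 12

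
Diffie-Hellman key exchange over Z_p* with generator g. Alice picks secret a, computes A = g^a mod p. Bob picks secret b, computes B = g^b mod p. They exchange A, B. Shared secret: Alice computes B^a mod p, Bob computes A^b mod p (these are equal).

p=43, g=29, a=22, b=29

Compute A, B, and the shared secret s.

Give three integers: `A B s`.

Answer: 14 12 31

Derivation:
A = 29^22 mod 43  (bits of 22 = 10110)
  bit 0 = 1: r = r^2 * 29 mod 43 = 1^2 * 29 = 1*29 = 29
  bit 1 = 0: r = r^2 mod 43 = 29^2 = 24
  bit 2 = 1: r = r^2 * 29 mod 43 = 24^2 * 29 = 17*29 = 20
  bit 3 = 1: r = r^2 * 29 mod 43 = 20^2 * 29 = 13*29 = 33
  bit 4 = 0: r = r^2 mod 43 = 33^2 = 14
  -> A = 14
B = 29^29 mod 43  (bits of 29 = 11101)
  bit 0 = 1: r = r^2 * 29 mod 43 = 1^2 * 29 = 1*29 = 29
  bit 1 = 1: r = r^2 * 29 mod 43 = 29^2 * 29 = 24*29 = 8
  bit 2 = 1: r = r^2 * 29 mod 43 = 8^2 * 29 = 21*29 = 7
  bit 3 = 0: r = r^2 mod 43 = 7^2 = 6
  bit 4 = 1: r = r^2 * 29 mod 43 = 6^2 * 29 = 36*29 = 12
  -> B = 12
s = B^a = 12^22 mod 43  (bits of 22 = 10110)
  bit 0 = 1: r = r^2 * 12 mod 43 = 1^2 * 12 = 1*12 = 12
  bit 1 = 0: r = r^2 mod 43 = 12^2 = 15
  bit 2 = 1: r = r^2 * 12 mod 43 = 15^2 * 12 = 10*12 = 34
  bit 3 = 1: r = r^2 * 12 mod 43 = 34^2 * 12 = 38*12 = 26
  bit 4 = 0: r = r^2 mod 43 = 26^2 = 31
  -> s = B^a = 31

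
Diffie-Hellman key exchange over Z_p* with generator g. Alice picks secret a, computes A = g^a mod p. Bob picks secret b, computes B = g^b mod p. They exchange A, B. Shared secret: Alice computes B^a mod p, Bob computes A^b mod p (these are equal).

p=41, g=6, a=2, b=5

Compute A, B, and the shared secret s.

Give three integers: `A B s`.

Answer: 36 27 32

Derivation:
A = 6^2 mod 41  (bits of 2 = 10)
  bit 0 = 1: r = r^2 * 6 mod 41 = 1^2 * 6 = 1*6 = 6
  bit 1 = 0: r = r^2 mod 41 = 6^2 = 36
  -> A = 36
B = 6^5 mod 41  (bits of 5 = 101)
  bit 0 = 1: r = r^2 * 6 mod 41 = 1^2 * 6 = 1*6 = 6
  bit 1 = 0: r = r^2 mod 41 = 6^2 = 36
  bit 2 = 1: r = r^2 * 6 mod 41 = 36^2 * 6 = 25*6 = 27
  -> B = 27
s = B^a = 27^2 mod 41  (bits of 2 = 10)
  bit 0 = 1: r = r^2 * 27 mod 41 = 1^2 * 27 = 1*27 = 27
  bit 1 = 0: r = r^2 mod 41 = 27^2 = 32
  -> s = B^a = 32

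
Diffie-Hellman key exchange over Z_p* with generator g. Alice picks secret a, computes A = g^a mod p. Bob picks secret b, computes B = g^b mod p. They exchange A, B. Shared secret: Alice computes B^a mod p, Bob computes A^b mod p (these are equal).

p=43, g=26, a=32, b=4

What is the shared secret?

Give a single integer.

A = 26^32 mod 43  (bits of 32 = 100000)
  bit 0 = 1: r = r^2 * 26 mod 43 = 1^2 * 26 = 1*26 = 26
  bit 1 = 0: r = r^2 mod 43 = 26^2 = 31
  bit 2 = 0: r = r^2 mod 43 = 31^2 = 15
  bit 3 = 0: r = r^2 mod 43 = 15^2 = 10
  bit 4 = 0: r = r^2 mod 43 = 10^2 = 14
  bit 5 = 0: r = r^2 mod 43 = 14^2 = 24
  -> A = 24
B = 26^4 mod 43  (bits of 4 = 100)
  bit 0 = 1: r = r^2 * 26 mod 43 = 1^2 * 26 = 1*26 = 26
  bit 1 = 0: r = r^2 mod 43 = 26^2 = 31
  bit 2 = 0: r = r^2 mod 43 = 31^2 = 15
  -> B = 15
s = B^a = 15^32 mod 43  (bits of 32 = 100000)
  bit 0 = 1: r = r^2 * 15 mod 43 = 1^2 * 15 = 1*15 = 15
  bit 1 = 0: r = r^2 mod 43 = 15^2 = 10
  bit 2 = 0: r = r^2 mod 43 = 10^2 = 14
  bit 3 = 0: r = r^2 mod 43 = 14^2 = 24
  bit 4 = 0: r = r^2 mod 43 = 24^2 = 17
  bit 5 = 0: r = r^2 mod 43 = 17^2 = 31
  -> s = B^a = 31

Answer: 31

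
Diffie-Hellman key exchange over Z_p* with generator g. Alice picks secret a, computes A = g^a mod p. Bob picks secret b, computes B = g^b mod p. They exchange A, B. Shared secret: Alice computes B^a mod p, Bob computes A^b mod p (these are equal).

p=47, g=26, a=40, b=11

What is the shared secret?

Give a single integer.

Answer: 2

Derivation:
A = 26^40 mod 47  (bits of 40 = 101000)
  bit 0 = 1: r = r^2 * 26 mod 47 = 1^2 * 26 = 1*26 = 26
  bit 1 = 0: r = r^2 mod 47 = 26^2 = 18
  bit 2 = 1: r = r^2 * 26 mod 47 = 18^2 * 26 = 42*26 = 11
  bit 3 = 0: r = r^2 mod 47 = 11^2 = 27
  bit 4 = 0: r = r^2 mod 47 = 27^2 = 24
  bit 5 = 0: r = r^2 mod 47 = 24^2 = 12
  -> A = 12
B = 26^11 mod 47  (bits of 11 = 1011)
  bit 0 = 1: r = r^2 * 26 mod 47 = 1^2 * 26 = 1*26 = 26
  bit 1 = 0: r = r^2 mod 47 = 26^2 = 18
  bit 2 = 1: r = r^2 * 26 mod 47 = 18^2 * 26 = 42*26 = 11
  bit 3 = 1: r = r^2 * 26 mod 47 = 11^2 * 26 = 27*26 = 44
  -> B = 44
s = B^a = 44^40 mod 47  (bits of 40 = 101000)
  bit 0 = 1: r = r^2 * 44 mod 47 = 1^2 * 44 = 1*44 = 44
  bit 1 = 0: r = r^2 mod 47 = 44^2 = 9
  bit 2 = 1: r = r^2 * 44 mod 47 = 9^2 * 44 = 34*44 = 39
  bit 3 = 0: r = r^2 mod 47 = 39^2 = 17
  bit 4 = 0: r = r^2 mod 47 = 17^2 = 7
  bit 5 = 0: r = r^2 mod 47 = 7^2 = 2
  -> s = B^a = 2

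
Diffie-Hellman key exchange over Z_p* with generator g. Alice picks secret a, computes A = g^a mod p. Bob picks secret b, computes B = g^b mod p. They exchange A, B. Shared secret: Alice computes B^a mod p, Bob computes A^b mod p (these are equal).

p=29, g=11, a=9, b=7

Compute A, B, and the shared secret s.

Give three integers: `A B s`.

A = 11^9 mod 29  (bits of 9 = 1001)
  bit 0 = 1: r = r^2 * 11 mod 29 = 1^2 * 11 = 1*11 = 11
  bit 1 = 0: r = r^2 mod 29 = 11^2 = 5
  bit 2 = 0: r = r^2 mod 29 = 5^2 = 25
  bit 3 = 1: r = r^2 * 11 mod 29 = 25^2 * 11 = 16*11 = 2
  -> A = 2
B = 11^7 mod 29  (bits of 7 = 111)
  bit 0 = 1: r = r^2 * 11 mod 29 = 1^2 * 11 = 1*11 = 11
  bit 1 = 1: r = r^2 * 11 mod 29 = 11^2 * 11 = 5*11 = 26
  bit 2 = 1: r = r^2 * 11 mod 29 = 26^2 * 11 = 9*11 = 12
  -> B = 12
s = B^a = 12^9 mod 29  (bits of 9 = 1001)
  bit 0 = 1: r = r^2 * 12 mod 29 = 1^2 * 12 = 1*12 = 12
  bit 1 = 0: r = r^2 mod 29 = 12^2 = 28
  bit 2 = 0: r = r^2 mod 29 = 28^2 = 1
  bit 3 = 1: r = r^2 * 12 mod 29 = 1^2 * 12 = 1*12 = 12
  -> s = B^a = 12

Answer: 2 12 12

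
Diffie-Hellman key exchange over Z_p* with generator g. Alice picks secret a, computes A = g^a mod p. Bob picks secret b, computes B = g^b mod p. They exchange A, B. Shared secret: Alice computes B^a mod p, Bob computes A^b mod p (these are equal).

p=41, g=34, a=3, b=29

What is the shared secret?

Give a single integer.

Answer: 24

Derivation:
A = 34^3 mod 41  (bits of 3 = 11)
  bit 0 = 1: r = r^2 * 34 mod 41 = 1^2 * 34 = 1*34 = 34
  bit 1 = 1: r = r^2 * 34 mod 41 = 34^2 * 34 = 8*34 = 26
  -> A = 26
B = 34^29 mod 41  (bits of 29 = 11101)
  bit 0 = 1: r = r^2 * 34 mod 41 = 1^2 * 34 = 1*34 = 34
  bit 1 = 1: r = r^2 * 34 mod 41 = 34^2 * 34 = 8*34 = 26
  bit 2 = 1: r = r^2 * 34 mod 41 = 26^2 * 34 = 20*34 = 24
  bit 3 = 0: r = r^2 mod 41 = 24^2 = 2
  bit 4 = 1: r = r^2 * 34 mod 41 = 2^2 * 34 = 4*34 = 13
  -> B = 13
s = B^a = 13^3 mod 41  (bits of 3 = 11)
  bit 0 = 1: r = r^2 * 13 mod 41 = 1^2 * 13 = 1*13 = 13
  bit 1 = 1: r = r^2 * 13 mod 41 = 13^2 * 13 = 5*13 = 24
  -> s = B^a = 24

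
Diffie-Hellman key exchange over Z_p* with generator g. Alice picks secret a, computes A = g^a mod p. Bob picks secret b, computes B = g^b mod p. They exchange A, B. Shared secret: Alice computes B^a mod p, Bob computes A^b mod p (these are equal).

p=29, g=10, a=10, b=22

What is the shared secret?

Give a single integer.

A = 10^10 mod 29  (bits of 10 = 1010)
  bit 0 = 1: r = r^2 * 10 mod 29 = 1^2 * 10 = 1*10 = 10
  bit 1 = 0: r = r^2 mod 29 = 10^2 = 13
  bit 2 = 1: r = r^2 * 10 mod 29 = 13^2 * 10 = 24*10 = 8
  bit 3 = 0: r = r^2 mod 29 = 8^2 = 6
  -> A = 6
B = 10^22 mod 29  (bits of 22 = 10110)
  bit 0 = 1: r = r^2 * 10 mod 29 = 1^2 * 10 = 1*10 = 10
  bit 1 = 0: r = r^2 mod 29 = 10^2 = 13
  bit 2 = 1: r = r^2 * 10 mod 29 = 13^2 * 10 = 24*10 = 8
  bit 3 = 1: r = r^2 * 10 mod 29 = 8^2 * 10 = 6*10 = 2
  bit 4 = 0: r = r^2 mod 29 = 2^2 = 4
  -> B = 4
s = B^a = 4^10 mod 29  (bits of 10 = 1010)
  bit 0 = 1: r = r^2 * 4 mod 29 = 1^2 * 4 = 1*4 = 4
  bit 1 = 0: r = r^2 mod 29 = 4^2 = 16
  bit 2 = 1: r = r^2 * 4 mod 29 = 16^2 * 4 = 24*4 = 9
  bit 3 = 0: r = r^2 mod 29 = 9^2 = 23
  -> s = B^a = 23

Answer: 23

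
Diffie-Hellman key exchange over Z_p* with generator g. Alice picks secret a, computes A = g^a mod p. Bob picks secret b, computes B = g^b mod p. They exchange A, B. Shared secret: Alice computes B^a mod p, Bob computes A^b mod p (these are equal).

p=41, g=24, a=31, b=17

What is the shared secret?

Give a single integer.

A = 24^31 mod 41  (bits of 31 = 11111)
  bit 0 = 1: r = r^2 * 24 mod 41 = 1^2 * 24 = 1*24 = 24
  bit 1 = 1: r = r^2 * 24 mod 41 = 24^2 * 24 = 2*24 = 7
  bit 2 = 1: r = r^2 * 24 mod 41 = 7^2 * 24 = 8*24 = 28
  bit 3 = 1: r = r^2 * 24 mod 41 = 28^2 * 24 = 5*24 = 38
  bit 4 = 1: r = r^2 * 24 mod 41 = 38^2 * 24 = 9*24 = 11
  -> A = 11
B = 24^17 mod 41  (bits of 17 = 10001)
  bit 0 = 1: r = r^2 * 24 mod 41 = 1^2 * 24 = 1*24 = 24
  bit 1 = 0: r = r^2 mod 41 = 24^2 = 2
  bit 2 = 0: r = r^2 mod 41 = 2^2 = 4
  bit 3 = 0: r = r^2 mod 41 = 4^2 = 16
  bit 4 = 1: r = r^2 * 24 mod 41 = 16^2 * 24 = 10*24 = 35
  -> B = 35
s = B^a = 35^31 mod 41  (bits of 31 = 11111)
  bit 0 = 1: r = r^2 * 35 mod 41 = 1^2 * 35 = 1*35 = 35
  bit 1 = 1: r = r^2 * 35 mod 41 = 35^2 * 35 = 36*35 = 30
  bit 2 = 1: r = r^2 * 35 mod 41 = 30^2 * 35 = 39*35 = 12
  bit 3 = 1: r = r^2 * 35 mod 41 = 12^2 * 35 = 21*35 = 38
  bit 4 = 1: r = r^2 * 35 mod 41 = 38^2 * 35 = 9*35 = 28
  -> s = B^a = 28

Answer: 28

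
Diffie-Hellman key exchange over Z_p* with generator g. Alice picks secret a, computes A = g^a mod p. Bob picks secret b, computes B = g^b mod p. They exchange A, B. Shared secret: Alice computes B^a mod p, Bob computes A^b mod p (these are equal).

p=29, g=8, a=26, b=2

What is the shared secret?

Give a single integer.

Answer: 25

Derivation:
A = 8^26 mod 29  (bits of 26 = 11010)
  bit 0 = 1: r = r^2 * 8 mod 29 = 1^2 * 8 = 1*8 = 8
  bit 1 = 1: r = r^2 * 8 mod 29 = 8^2 * 8 = 6*8 = 19
  bit 2 = 0: r = r^2 mod 29 = 19^2 = 13
  bit 3 = 1: r = r^2 * 8 mod 29 = 13^2 * 8 = 24*8 = 18
  bit 4 = 0: r = r^2 mod 29 = 18^2 = 5
  -> A = 5
B = 8^2 mod 29  (bits of 2 = 10)
  bit 0 = 1: r = r^2 * 8 mod 29 = 1^2 * 8 = 1*8 = 8
  bit 1 = 0: r = r^2 mod 29 = 8^2 = 6
  -> B = 6
s = B^a = 6^26 mod 29  (bits of 26 = 11010)
  bit 0 = 1: r = r^2 * 6 mod 29 = 1^2 * 6 = 1*6 = 6
  bit 1 = 1: r = r^2 * 6 mod 29 = 6^2 * 6 = 7*6 = 13
  bit 2 = 0: r = r^2 mod 29 = 13^2 = 24
  bit 3 = 1: r = r^2 * 6 mod 29 = 24^2 * 6 = 25*6 = 5
  bit 4 = 0: r = r^2 mod 29 = 5^2 = 25
  -> s = B^a = 25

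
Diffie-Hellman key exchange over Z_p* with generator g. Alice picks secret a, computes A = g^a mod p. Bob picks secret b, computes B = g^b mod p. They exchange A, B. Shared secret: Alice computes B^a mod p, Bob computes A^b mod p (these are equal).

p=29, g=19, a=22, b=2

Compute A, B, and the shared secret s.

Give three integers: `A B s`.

A = 19^22 mod 29  (bits of 22 = 10110)
  bit 0 = 1: r = r^2 * 19 mod 29 = 1^2 * 19 = 1*19 = 19
  bit 1 = 0: r = r^2 mod 29 = 19^2 = 13
  bit 2 = 1: r = r^2 * 19 mod 29 = 13^2 * 19 = 24*19 = 21
  bit 3 = 1: r = r^2 * 19 mod 29 = 21^2 * 19 = 6*19 = 27
  bit 4 = 0: r = r^2 mod 29 = 27^2 = 4
  -> A = 4
B = 19^2 mod 29  (bits of 2 = 10)
  bit 0 = 1: r = r^2 * 19 mod 29 = 1^2 * 19 = 1*19 = 19
  bit 1 = 0: r = r^2 mod 29 = 19^2 = 13
  -> B = 13
s = B^a = 13^22 mod 29  (bits of 22 = 10110)
  bit 0 = 1: r = r^2 * 13 mod 29 = 1^2 * 13 = 1*13 = 13
  bit 1 = 0: r = r^2 mod 29 = 13^2 = 24
  bit 2 = 1: r = r^2 * 13 mod 29 = 24^2 * 13 = 25*13 = 6
  bit 3 = 1: r = r^2 * 13 mod 29 = 6^2 * 13 = 7*13 = 4
  bit 4 = 0: r = r^2 mod 29 = 4^2 = 16
  -> s = B^a = 16

Answer: 4 13 16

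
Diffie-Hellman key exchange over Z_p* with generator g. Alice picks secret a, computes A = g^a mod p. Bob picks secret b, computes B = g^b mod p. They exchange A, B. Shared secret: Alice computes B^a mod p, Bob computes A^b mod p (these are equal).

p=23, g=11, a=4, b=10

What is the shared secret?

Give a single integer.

Answer: 16

Derivation:
A = 11^4 mod 23  (bits of 4 = 100)
  bit 0 = 1: r = r^2 * 11 mod 23 = 1^2 * 11 = 1*11 = 11
  bit 1 = 0: r = r^2 mod 23 = 11^2 = 6
  bit 2 = 0: r = r^2 mod 23 = 6^2 = 13
  -> A = 13
B = 11^10 mod 23  (bits of 10 = 1010)
  bit 0 = 1: r = r^2 * 11 mod 23 = 1^2 * 11 = 1*11 = 11
  bit 1 = 0: r = r^2 mod 23 = 11^2 = 6
  bit 2 = 1: r = r^2 * 11 mod 23 = 6^2 * 11 = 13*11 = 5
  bit 3 = 0: r = r^2 mod 23 = 5^2 = 2
  -> B = 2
s = B^a = 2^4 mod 23  (bits of 4 = 100)
  bit 0 = 1: r = r^2 * 2 mod 23 = 1^2 * 2 = 1*2 = 2
  bit 1 = 0: r = r^2 mod 23 = 2^2 = 4
  bit 2 = 0: r = r^2 mod 23 = 4^2 = 16
  -> s = B^a = 16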